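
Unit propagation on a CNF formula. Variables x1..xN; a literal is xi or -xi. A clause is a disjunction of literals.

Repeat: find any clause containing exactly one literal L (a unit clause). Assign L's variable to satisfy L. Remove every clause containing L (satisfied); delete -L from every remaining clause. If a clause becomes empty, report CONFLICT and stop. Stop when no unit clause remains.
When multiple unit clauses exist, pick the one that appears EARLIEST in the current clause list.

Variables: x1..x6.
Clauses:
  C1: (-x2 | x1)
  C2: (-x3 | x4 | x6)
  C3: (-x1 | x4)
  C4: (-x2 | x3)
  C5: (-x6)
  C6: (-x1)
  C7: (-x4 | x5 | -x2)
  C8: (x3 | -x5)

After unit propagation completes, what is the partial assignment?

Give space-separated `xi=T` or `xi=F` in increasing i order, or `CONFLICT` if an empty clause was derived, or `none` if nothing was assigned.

Answer: x1=F x2=F x6=F

Derivation:
unit clause [-6] forces x6=F; simplify:
  drop 6 from [-3, 4, 6] -> [-3, 4]
  satisfied 1 clause(s); 7 remain; assigned so far: [6]
unit clause [-1] forces x1=F; simplify:
  drop 1 from [-2, 1] -> [-2]
  satisfied 2 clause(s); 5 remain; assigned so far: [1, 6]
unit clause [-2] forces x2=F; simplify:
  satisfied 3 clause(s); 2 remain; assigned so far: [1, 2, 6]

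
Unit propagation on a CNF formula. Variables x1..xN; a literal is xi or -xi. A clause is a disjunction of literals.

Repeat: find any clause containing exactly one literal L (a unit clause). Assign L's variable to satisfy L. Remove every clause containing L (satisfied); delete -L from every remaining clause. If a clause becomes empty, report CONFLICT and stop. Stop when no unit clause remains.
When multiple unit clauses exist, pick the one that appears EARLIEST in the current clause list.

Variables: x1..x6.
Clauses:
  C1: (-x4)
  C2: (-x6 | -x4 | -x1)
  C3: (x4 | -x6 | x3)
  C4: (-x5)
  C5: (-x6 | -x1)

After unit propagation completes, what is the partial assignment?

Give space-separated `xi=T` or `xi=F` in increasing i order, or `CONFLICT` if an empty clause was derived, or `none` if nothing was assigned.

Answer: x4=F x5=F

Derivation:
unit clause [-4] forces x4=F; simplify:
  drop 4 from [4, -6, 3] -> [-6, 3]
  satisfied 2 clause(s); 3 remain; assigned so far: [4]
unit clause [-5] forces x5=F; simplify:
  satisfied 1 clause(s); 2 remain; assigned so far: [4, 5]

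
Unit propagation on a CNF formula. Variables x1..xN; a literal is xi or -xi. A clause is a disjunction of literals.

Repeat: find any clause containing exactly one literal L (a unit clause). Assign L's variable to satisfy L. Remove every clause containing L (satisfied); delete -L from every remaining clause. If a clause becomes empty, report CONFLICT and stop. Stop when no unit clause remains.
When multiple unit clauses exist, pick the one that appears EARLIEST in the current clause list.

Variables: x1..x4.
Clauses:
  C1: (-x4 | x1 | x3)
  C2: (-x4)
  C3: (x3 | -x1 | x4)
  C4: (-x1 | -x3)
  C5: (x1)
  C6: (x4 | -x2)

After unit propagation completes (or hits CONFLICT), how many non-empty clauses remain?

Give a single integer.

unit clause [-4] forces x4=F; simplify:
  drop 4 from [3, -1, 4] -> [3, -1]
  drop 4 from [4, -2] -> [-2]
  satisfied 2 clause(s); 4 remain; assigned so far: [4]
unit clause [1] forces x1=T; simplify:
  drop -1 from [3, -1] -> [3]
  drop -1 from [-1, -3] -> [-3]
  satisfied 1 clause(s); 3 remain; assigned so far: [1, 4]
unit clause [3] forces x3=T; simplify:
  drop -3 from [-3] -> [] (empty!)
  satisfied 1 clause(s); 2 remain; assigned so far: [1, 3, 4]
CONFLICT (empty clause)

Answer: 1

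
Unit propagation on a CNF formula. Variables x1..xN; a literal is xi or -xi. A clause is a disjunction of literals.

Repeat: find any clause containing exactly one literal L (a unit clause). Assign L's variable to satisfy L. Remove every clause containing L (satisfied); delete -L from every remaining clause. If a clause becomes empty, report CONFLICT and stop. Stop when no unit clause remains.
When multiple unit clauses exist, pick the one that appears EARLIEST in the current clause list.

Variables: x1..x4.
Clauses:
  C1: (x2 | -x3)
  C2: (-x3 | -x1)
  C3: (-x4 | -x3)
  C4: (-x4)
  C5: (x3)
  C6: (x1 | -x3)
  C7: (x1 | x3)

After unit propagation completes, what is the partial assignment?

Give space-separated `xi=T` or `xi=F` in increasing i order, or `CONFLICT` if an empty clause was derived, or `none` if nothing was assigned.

unit clause [-4] forces x4=F; simplify:
  satisfied 2 clause(s); 5 remain; assigned so far: [4]
unit clause [3] forces x3=T; simplify:
  drop -3 from [2, -3] -> [2]
  drop -3 from [-3, -1] -> [-1]
  drop -3 from [1, -3] -> [1]
  satisfied 2 clause(s); 3 remain; assigned so far: [3, 4]
unit clause [2] forces x2=T; simplify:
  satisfied 1 clause(s); 2 remain; assigned so far: [2, 3, 4]
unit clause [-1] forces x1=F; simplify:
  drop 1 from [1] -> [] (empty!)
  satisfied 1 clause(s); 1 remain; assigned so far: [1, 2, 3, 4]
CONFLICT (empty clause)

Answer: CONFLICT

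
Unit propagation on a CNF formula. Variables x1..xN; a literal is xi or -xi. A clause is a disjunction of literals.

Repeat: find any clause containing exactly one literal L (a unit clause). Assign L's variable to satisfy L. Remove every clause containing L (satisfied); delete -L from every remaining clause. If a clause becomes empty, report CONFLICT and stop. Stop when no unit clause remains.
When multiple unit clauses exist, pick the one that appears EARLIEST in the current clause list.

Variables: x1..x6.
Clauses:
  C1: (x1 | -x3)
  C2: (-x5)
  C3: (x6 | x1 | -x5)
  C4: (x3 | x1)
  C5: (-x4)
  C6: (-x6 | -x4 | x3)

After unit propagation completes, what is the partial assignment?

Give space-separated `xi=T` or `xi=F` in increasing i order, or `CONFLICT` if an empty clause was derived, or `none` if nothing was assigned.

Answer: x4=F x5=F

Derivation:
unit clause [-5] forces x5=F; simplify:
  satisfied 2 clause(s); 4 remain; assigned so far: [5]
unit clause [-4] forces x4=F; simplify:
  satisfied 2 clause(s); 2 remain; assigned so far: [4, 5]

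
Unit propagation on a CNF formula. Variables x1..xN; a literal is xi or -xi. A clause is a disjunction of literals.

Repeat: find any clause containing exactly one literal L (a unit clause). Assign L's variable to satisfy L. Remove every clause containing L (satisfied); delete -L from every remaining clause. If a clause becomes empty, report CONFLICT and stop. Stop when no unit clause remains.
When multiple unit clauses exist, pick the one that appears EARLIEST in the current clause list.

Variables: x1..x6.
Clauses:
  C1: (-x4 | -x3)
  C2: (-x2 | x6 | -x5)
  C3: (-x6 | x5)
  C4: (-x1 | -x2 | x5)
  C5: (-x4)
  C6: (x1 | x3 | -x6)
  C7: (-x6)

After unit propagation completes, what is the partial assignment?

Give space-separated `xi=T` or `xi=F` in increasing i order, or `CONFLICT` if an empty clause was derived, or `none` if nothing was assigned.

Answer: x4=F x6=F

Derivation:
unit clause [-4] forces x4=F; simplify:
  satisfied 2 clause(s); 5 remain; assigned so far: [4]
unit clause [-6] forces x6=F; simplify:
  drop 6 from [-2, 6, -5] -> [-2, -5]
  satisfied 3 clause(s); 2 remain; assigned so far: [4, 6]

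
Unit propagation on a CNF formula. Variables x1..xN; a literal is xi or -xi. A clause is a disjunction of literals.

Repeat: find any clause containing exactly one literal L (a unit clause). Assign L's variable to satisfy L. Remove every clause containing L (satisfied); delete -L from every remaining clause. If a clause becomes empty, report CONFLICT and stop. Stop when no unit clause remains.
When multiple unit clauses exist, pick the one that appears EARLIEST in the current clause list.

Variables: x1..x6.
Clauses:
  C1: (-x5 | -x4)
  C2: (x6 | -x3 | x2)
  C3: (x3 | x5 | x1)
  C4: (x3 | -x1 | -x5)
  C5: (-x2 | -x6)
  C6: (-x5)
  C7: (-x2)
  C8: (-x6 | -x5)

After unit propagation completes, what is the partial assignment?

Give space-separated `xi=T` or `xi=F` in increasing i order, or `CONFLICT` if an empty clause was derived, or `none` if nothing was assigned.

unit clause [-5] forces x5=F; simplify:
  drop 5 from [3, 5, 1] -> [3, 1]
  satisfied 4 clause(s); 4 remain; assigned so far: [5]
unit clause [-2] forces x2=F; simplify:
  drop 2 from [6, -3, 2] -> [6, -3]
  satisfied 2 clause(s); 2 remain; assigned so far: [2, 5]

Answer: x2=F x5=F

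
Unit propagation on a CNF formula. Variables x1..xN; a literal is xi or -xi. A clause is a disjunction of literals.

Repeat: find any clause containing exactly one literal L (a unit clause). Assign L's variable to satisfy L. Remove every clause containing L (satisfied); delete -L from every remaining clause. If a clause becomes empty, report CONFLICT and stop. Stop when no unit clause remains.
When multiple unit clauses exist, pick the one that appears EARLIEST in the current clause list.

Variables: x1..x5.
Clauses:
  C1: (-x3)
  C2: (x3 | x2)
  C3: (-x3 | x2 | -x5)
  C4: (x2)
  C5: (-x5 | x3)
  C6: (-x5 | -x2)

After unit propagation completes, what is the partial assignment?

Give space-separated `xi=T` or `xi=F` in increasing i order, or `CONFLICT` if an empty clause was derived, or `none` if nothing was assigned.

Answer: x2=T x3=F x5=F

Derivation:
unit clause [-3] forces x3=F; simplify:
  drop 3 from [3, 2] -> [2]
  drop 3 from [-5, 3] -> [-5]
  satisfied 2 clause(s); 4 remain; assigned so far: [3]
unit clause [2] forces x2=T; simplify:
  drop -2 from [-5, -2] -> [-5]
  satisfied 2 clause(s); 2 remain; assigned so far: [2, 3]
unit clause [-5] forces x5=F; simplify:
  satisfied 2 clause(s); 0 remain; assigned so far: [2, 3, 5]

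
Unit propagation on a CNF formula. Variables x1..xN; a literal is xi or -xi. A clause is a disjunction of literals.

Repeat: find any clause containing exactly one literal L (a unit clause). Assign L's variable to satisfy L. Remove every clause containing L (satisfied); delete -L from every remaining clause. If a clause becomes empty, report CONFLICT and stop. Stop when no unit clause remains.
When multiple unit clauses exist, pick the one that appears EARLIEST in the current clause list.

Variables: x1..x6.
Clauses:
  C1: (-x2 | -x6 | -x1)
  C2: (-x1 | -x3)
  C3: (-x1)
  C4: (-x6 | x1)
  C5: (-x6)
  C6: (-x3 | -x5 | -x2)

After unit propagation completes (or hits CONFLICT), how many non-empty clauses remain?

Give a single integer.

unit clause [-1] forces x1=F; simplify:
  drop 1 from [-6, 1] -> [-6]
  satisfied 3 clause(s); 3 remain; assigned so far: [1]
unit clause [-6] forces x6=F; simplify:
  satisfied 2 clause(s); 1 remain; assigned so far: [1, 6]

Answer: 1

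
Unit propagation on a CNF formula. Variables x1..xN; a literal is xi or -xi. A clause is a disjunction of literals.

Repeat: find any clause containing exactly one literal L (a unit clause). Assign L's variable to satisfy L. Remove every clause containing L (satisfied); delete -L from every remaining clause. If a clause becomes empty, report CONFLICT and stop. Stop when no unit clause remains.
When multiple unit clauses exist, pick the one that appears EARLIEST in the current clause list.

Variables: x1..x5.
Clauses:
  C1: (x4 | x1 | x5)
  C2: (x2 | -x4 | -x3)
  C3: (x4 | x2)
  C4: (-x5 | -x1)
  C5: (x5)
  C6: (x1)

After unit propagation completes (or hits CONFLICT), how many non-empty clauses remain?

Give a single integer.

Answer: 2

Derivation:
unit clause [5] forces x5=T; simplify:
  drop -5 from [-5, -1] -> [-1]
  satisfied 2 clause(s); 4 remain; assigned so far: [5]
unit clause [-1] forces x1=F; simplify:
  drop 1 from [1] -> [] (empty!)
  satisfied 1 clause(s); 3 remain; assigned so far: [1, 5]
CONFLICT (empty clause)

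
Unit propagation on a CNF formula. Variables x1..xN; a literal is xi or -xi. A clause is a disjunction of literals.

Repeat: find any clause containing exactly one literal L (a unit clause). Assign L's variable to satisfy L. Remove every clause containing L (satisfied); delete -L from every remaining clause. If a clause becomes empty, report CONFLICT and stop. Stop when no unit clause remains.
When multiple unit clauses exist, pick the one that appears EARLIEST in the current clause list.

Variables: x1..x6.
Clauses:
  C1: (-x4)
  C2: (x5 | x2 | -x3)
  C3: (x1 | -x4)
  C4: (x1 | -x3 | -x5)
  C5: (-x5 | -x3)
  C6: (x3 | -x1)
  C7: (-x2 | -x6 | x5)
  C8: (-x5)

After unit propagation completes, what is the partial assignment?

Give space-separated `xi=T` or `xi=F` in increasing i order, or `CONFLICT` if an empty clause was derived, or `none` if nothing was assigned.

Answer: x4=F x5=F

Derivation:
unit clause [-4] forces x4=F; simplify:
  satisfied 2 clause(s); 6 remain; assigned so far: [4]
unit clause [-5] forces x5=F; simplify:
  drop 5 from [5, 2, -3] -> [2, -3]
  drop 5 from [-2, -6, 5] -> [-2, -6]
  satisfied 3 clause(s); 3 remain; assigned so far: [4, 5]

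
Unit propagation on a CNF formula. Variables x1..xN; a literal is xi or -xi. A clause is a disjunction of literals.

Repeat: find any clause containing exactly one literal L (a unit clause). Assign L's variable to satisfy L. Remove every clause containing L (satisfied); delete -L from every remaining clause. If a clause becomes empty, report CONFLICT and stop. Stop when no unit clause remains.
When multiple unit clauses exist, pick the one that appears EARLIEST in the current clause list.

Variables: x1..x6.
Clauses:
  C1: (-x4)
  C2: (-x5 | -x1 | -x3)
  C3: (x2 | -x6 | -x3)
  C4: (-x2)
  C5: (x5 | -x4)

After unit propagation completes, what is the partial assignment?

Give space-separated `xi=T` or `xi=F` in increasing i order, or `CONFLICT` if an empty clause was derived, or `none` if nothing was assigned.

unit clause [-4] forces x4=F; simplify:
  satisfied 2 clause(s); 3 remain; assigned so far: [4]
unit clause [-2] forces x2=F; simplify:
  drop 2 from [2, -6, -3] -> [-6, -3]
  satisfied 1 clause(s); 2 remain; assigned so far: [2, 4]

Answer: x2=F x4=F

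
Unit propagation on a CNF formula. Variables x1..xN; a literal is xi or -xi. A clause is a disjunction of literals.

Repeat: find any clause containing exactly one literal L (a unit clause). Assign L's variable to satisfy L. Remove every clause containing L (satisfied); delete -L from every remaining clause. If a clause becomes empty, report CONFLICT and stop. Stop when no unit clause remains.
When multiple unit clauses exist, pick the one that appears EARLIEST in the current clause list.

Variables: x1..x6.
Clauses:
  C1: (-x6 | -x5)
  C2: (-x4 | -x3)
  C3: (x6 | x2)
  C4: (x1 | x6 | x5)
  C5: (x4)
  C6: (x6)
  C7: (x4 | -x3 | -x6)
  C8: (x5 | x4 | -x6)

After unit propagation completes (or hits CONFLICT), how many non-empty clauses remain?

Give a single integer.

Answer: 0

Derivation:
unit clause [4] forces x4=T; simplify:
  drop -4 from [-4, -3] -> [-3]
  satisfied 3 clause(s); 5 remain; assigned so far: [4]
unit clause [-3] forces x3=F; simplify:
  satisfied 1 clause(s); 4 remain; assigned so far: [3, 4]
unit clause [6] forces x6=T; simplify:
  drop -6 from [-6, -5] -> [-5]
  satisfied 3 clause(s); 1 remain; assigned so far: [3, 4, 6]
unit clause [-5] forces x5=F; simplify:
  satisfied 1 clause(s); 0 remain; assigned so far: [3, 4, 5, 6]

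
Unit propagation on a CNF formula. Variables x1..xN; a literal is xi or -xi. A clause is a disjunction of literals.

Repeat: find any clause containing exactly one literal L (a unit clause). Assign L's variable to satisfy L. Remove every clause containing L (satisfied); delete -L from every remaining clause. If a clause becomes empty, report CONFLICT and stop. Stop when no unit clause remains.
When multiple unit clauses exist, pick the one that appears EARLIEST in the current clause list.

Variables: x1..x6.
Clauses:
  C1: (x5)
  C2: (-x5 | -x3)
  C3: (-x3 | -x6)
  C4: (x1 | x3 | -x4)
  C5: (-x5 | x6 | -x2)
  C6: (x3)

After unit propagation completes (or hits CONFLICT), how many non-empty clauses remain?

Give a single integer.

unit clause [5] forces x5=T; simplify:
  drop -5 from [-5, -3] -> [-3]
  drop -5 from [-5, 6, -2] -> [6, -2]
  satisfied 1 clause(s); 5 remain; assigned so far: [5]
unit clause [-3] forces x3=F; simplify:
  drop 3 from [1, 3, -4] -> [1, -4]
  drop 3 from [3] -> [] (empty!)
  satisfied 2 clause(s); 3 remain; assigned so far: [3, 5]
CONFLICT (empty clause)

Answer: 2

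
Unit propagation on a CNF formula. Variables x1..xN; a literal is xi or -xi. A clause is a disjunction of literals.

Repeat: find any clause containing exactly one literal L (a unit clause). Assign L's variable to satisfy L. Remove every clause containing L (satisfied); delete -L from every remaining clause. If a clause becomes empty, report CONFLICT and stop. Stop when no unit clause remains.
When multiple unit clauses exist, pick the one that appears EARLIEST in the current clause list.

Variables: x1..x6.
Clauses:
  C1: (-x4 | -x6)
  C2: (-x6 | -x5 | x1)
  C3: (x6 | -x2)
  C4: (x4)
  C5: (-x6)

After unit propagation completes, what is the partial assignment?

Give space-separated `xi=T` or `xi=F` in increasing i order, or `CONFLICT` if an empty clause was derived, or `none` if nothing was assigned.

unit clause [4] forces x4=T; simplify:
  drop -4 from [-4, -6] -> [-6]
  satisfied 1 clause(s); 4 remain; assigned so far: [4]
unit clause [-6] forces x6=F; simplify:
  drop 6 from [6, -2] -> [-2]
  satisfied 3 clause(s); 1 remain; assigned so far: [4, 6]
unit clause [-2] forces x2=F; simplify:
  satisfied 1 clause(s); 0 remain; assigned so far: [2, 4, 6]

Answer: x2=F x4=T x6=F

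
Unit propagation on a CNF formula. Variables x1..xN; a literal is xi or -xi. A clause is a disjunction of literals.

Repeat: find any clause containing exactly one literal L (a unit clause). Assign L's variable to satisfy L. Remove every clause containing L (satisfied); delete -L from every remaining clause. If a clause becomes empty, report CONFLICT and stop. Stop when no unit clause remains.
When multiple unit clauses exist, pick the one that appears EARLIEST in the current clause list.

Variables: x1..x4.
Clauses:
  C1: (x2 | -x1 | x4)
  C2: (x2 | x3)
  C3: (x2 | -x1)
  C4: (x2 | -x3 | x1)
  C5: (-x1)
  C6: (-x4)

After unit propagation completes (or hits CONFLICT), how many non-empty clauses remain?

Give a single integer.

Answer: 2

Derivation:
unit clause [-1] forces x1=F; simplify:
  drop 1 from [2, -3, 1] -> [2, -3]
  satisfied 3 clause(s); 3 remain; assigned so far: [1]
unit clause [-4] forces x4=F; simplify:
  satisfied 1 clause(s); 2 remain; assigned so far: [1, 4]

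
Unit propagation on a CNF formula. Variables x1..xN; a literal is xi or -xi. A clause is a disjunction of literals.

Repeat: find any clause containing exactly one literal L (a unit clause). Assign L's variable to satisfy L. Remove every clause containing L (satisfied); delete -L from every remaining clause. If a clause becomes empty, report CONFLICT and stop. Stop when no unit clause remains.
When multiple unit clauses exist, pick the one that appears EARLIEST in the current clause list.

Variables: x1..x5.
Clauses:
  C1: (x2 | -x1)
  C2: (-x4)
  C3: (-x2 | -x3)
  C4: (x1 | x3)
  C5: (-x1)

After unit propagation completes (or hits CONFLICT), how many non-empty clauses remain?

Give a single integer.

unit clause [-4] forces x4=F; simplify:
  satisfied 1 clause(s); 4 remain; assigned so far: [4]
unit clause [-1] forces x1=F; simplify:
  drop 1 from [1, 3] -> [3]
  satisfied 2 clause(s); 2 remain; assigned so far: [1, 4]
unit clause [3] forces x3=T; simplify:
  drop -3 from [-2, -3] -> [-2]
  satisfied 1 clause(s); 1 remain; assigned so far: [1, 3, 4]
unit clause [-2] forces x2=F; simplify:
  satisfied 1 clause(s); 0 remain; assigned so far: [1, 2, 3, 4]

Answer: 0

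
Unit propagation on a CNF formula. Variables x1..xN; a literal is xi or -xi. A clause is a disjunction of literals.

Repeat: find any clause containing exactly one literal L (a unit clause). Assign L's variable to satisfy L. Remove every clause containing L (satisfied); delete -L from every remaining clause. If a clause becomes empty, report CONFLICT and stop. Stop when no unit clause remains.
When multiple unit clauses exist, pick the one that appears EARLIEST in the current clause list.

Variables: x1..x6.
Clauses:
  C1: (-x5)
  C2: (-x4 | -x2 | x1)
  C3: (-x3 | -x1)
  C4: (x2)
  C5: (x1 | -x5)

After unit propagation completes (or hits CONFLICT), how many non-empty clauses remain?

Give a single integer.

Answer: 2

Derivation:
unit clause [-5] forces x5=F; simplify:
  satisfied 2 clause(s); 3 remain; assigned so far: [5]
unit clause [2] forces x2=T; simplify:
  drop -2 from [-4, -2, 1] -> [-4, 1]
  satisfied 1 clause(s); 2 remain; assigned so far: [2, 5]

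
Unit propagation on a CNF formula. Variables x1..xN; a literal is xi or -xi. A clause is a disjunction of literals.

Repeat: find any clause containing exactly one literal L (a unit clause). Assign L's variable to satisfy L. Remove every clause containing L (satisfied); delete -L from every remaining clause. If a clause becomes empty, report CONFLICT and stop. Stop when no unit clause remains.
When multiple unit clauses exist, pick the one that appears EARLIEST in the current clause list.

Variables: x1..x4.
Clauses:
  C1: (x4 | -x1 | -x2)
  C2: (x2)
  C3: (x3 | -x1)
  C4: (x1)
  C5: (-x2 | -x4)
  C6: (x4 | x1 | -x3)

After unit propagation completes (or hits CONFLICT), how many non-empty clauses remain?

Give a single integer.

Answer: 1

Derivation:
unit clause [2] forces x2=T; simplify:
  drop -2 from [4, -1, -2] -> [4, -1]
  drop -2 from [-2, -4] -> [-4]
  satisfied 1 clause(s); 5 remain; assigned so far: [2]
unit clause [1] forces x1=T; simplify:
  drop -1 from [4, -1] -> [4]
  drop -1 from [3, -1] -> [3]
  satisfied 2 clause(s); 3 remain; assigned so far: [1, 2]
unit clause [4] forces x4=T; simplify:
  drop -4 from [-4] -> [] (empty!)
  satisfied 1 clause(s); 2 remain; assigned so far: [1, 2, 4]
CONFLICT (empty clause)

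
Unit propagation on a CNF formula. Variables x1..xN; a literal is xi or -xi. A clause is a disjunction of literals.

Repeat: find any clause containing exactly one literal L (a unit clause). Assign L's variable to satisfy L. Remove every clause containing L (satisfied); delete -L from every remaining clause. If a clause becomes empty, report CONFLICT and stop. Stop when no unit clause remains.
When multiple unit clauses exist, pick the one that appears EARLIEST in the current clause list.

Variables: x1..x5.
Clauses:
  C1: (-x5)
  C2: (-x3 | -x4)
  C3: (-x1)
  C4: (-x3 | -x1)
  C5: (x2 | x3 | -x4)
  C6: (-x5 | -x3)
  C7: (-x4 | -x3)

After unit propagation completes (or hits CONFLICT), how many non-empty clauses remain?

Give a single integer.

unit clause [-5] forces x5=F; simplify:
  satisfied 2 clause(s); 5 remain; assigned so far: [5]
unit clause [-1] forces x1=F; simplify:
  satisfied 2 clause(s); 3 remain; assigned so far: [1, 5]

Answer: 3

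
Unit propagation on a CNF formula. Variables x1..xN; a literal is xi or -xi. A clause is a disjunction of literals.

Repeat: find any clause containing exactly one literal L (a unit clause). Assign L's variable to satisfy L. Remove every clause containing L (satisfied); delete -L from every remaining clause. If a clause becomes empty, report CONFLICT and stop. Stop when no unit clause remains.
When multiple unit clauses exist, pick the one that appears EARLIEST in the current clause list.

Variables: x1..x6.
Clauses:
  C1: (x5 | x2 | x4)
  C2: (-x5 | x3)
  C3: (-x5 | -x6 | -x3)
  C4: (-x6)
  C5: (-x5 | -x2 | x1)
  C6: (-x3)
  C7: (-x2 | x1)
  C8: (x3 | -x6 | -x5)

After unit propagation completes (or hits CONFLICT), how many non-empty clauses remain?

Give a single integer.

Answer: 2

Derivation:
unit clause [-6] forces x6=F; simplify:
  satisfied 3 clause(s); 5 remain; assigned so far: [6]
unit clause [-3] forces x3=F; simplify:
  drop 3 from [-5, 3] -> [-5]
  satisfied 1 clause(s); 4 remain; assigned so far: [3, 6]
unit clause [-5] forces x5=F; simplify:
  drop 5 from [5, 2, 4] -> [2, 4]
  satisfied 2 clause(s); 2 remain; assigned so far: [3, 5, 6]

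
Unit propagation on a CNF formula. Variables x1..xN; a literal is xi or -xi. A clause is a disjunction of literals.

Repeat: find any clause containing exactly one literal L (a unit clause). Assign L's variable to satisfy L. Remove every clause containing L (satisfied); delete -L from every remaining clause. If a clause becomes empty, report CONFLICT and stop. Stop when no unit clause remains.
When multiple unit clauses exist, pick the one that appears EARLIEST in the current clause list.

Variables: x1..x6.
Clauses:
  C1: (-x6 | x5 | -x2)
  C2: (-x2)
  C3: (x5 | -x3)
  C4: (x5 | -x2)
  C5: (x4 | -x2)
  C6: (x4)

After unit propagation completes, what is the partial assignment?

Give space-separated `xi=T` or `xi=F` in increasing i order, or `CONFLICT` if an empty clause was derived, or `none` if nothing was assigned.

Answer: x2=F x4=T

Derivation:
unit clause [-2] forces x2=F; simplify:
  satisfied 4 clause(s); 2 remain; assigned so far: [2]
unit clause [4] forces x4=T; simplify:
  satisfied 1 clause(s); 1 remain; assigned so far: [2, 4]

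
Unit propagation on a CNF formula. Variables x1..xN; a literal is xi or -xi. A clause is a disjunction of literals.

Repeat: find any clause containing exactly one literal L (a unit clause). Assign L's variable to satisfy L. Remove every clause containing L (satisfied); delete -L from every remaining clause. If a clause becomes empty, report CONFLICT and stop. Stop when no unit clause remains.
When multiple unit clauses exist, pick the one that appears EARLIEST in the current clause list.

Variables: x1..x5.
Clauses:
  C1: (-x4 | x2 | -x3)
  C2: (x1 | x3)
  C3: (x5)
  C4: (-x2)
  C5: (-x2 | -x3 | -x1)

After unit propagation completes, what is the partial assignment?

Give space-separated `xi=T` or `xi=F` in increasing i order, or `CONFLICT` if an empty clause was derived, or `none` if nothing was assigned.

Answer: x2=F x5=T

Derivation:
unit clause [5] forces x5=T; simplify:
  satisfied 1 clause(s); 4 remain; assigned so far: [5]
unit clause [-2] forces x2=F; simplify:
  drop 2 from [-4, 2, -3] -> [-4, -3]
  satisfied 2 clause(s); 2 remain; assigned so far: [2, 5]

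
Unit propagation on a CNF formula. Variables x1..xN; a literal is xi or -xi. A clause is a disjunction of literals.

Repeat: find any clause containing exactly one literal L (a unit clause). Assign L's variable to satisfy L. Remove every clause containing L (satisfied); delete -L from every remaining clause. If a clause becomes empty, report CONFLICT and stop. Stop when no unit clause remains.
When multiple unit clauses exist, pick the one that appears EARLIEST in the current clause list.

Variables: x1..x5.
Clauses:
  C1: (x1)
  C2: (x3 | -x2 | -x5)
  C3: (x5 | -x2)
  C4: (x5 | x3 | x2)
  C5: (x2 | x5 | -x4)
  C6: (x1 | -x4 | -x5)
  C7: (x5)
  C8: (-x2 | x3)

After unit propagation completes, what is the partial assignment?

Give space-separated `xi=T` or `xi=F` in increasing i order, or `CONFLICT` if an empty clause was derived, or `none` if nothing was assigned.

Answer: x1=T x5=T

Derivation:
unit clause [1] forces x1=T; simplify:
  satisfied 2 clause(s); 6 remain; assigned so far: [1]
unit clause [5] forces x5=T; simplify:
  drop -5 from [3, -2, -5] -> [3, -2]
  satisfied 4 clause(s); 2 remain; assigned so far: [1, 5]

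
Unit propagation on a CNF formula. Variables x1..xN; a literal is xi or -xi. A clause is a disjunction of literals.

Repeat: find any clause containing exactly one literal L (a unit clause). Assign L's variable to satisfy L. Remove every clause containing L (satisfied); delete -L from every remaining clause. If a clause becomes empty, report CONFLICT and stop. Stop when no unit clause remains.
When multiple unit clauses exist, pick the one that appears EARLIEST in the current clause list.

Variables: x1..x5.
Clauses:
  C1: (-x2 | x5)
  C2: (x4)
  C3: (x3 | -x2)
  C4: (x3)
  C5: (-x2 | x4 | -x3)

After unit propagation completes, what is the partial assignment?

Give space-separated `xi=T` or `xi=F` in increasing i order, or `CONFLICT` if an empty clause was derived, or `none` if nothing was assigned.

unit clause [4] forces x4=T; simplify:
  satisfied 2 clause(s); 3 remain; assigned so far: [4]
unit clause [3] forces x3=T; simplify:
  satisfied 2 clause(s); 1 remain; assigned so far: [3, 4]

Answer: x3=T x4=T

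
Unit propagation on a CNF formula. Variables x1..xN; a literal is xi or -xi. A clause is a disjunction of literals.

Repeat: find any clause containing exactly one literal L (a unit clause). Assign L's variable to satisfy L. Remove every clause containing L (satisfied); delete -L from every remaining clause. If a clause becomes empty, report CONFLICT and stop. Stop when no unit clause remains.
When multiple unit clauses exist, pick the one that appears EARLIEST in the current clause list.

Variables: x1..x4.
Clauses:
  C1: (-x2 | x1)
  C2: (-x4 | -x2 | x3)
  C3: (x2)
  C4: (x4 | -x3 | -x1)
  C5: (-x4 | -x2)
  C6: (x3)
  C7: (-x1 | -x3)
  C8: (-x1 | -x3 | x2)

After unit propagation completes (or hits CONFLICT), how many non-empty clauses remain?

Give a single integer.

Answer: 0

Derivation:
unit clause [2] forces x2=T; simplify:
  drop -2 from [-2, 1] -> [1]
  drop -2 from [-4, -2, 3] -> [-4, 3]
  drop -2 from [-4, -2] -> [-4]
  satisfied 2 clause(s); 6 remain; assigned so far: [2]
unit clause [1] forces x1=T; simplify:
  drop -1 from [4, -3, -1] -> [4, -3]
  drop -1 from [-1, -3] -> [-3]
  satisfied 1 clause(s); 5 remain; assigned so far: [1, 2]
unit clause [-4] forces x4=F; simplify:
  drop 4 from [4, -3] -> [-3]
  satisfied 2 clause(s); 3 remain; assigned so far: [1, 2, 4]
unit clause [-3] forces x3=F; simplify:
  drop 3 from [3] -> [] (empty!)
  satisfied 2 clause(s); 1 remain; assigned so far: [1, 2, 3, 4]
CONFLICT (empty clause)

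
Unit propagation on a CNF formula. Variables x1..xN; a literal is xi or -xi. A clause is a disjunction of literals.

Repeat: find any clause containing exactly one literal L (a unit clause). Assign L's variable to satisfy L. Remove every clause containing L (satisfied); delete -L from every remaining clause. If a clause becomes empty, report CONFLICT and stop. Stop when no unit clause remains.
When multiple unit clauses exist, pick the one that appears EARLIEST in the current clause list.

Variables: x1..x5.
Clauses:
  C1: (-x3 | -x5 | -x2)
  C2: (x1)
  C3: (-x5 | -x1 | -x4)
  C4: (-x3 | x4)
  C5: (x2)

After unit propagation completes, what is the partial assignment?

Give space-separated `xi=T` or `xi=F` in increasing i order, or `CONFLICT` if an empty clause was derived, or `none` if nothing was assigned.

unit clause [1] forces x1=T; simplify:
  drop -1 from [-5, -1, -4] -> [-5, -4]
  satisfied 1 clause(s); 4 remain; assigned so far: [1]
unit clause [2] forces x2=T; simplify:
  drop -2 from [-3, -5, -2] -> [-3, -5]
  satisfied 1 clause(s); 3 remain; assigned so far: [1, 2]

Answer: x1=T x2=T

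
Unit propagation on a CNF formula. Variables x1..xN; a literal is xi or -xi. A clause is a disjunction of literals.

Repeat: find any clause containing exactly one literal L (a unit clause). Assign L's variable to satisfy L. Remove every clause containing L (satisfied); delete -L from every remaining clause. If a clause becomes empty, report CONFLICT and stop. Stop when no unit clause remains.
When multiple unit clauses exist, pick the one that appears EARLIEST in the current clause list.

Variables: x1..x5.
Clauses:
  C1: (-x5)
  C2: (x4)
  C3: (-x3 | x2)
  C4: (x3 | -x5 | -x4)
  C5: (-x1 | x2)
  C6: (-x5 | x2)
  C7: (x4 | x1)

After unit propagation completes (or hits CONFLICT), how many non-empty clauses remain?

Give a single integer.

Answer: 2

Derivation:
unit clause [-5] forces x5=F; simplify:
  satisfied 3 clause(s); 4 remain; assigned so far: [5]
unit clause [4] forces x4=T; simplify:
  satisfied 2 clause(s); 2 remain; assigned so far: [4, 5]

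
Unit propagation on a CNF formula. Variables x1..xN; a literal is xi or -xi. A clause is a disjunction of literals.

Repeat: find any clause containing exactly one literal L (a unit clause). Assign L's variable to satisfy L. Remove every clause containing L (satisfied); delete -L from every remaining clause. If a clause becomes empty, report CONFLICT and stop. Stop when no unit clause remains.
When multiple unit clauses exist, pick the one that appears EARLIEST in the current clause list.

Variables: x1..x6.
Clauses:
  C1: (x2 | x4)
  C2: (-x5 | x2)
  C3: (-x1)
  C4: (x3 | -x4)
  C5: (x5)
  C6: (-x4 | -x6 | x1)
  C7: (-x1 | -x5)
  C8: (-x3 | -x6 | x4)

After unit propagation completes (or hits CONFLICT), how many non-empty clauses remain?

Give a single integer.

unit clause [-1] forces x1=F; simplify:
  drop 1 from [-4, -6, 1] -> [-4, -6]
  satisfied 2 clause(s); 6 remain; assigned so far: [1]
unit clause [5] forces x5=T; simplify:
  drop -5 from [-5, 2] -> [2]
  satisfied 1 clause(s); 5 remain; assigned so far: [1, 5]
unit clause [2] forces x2=T; simplify:
  satisfied 2 clause(s); 3 remain; assigned so far: [1, 2, 5]

Answer: 3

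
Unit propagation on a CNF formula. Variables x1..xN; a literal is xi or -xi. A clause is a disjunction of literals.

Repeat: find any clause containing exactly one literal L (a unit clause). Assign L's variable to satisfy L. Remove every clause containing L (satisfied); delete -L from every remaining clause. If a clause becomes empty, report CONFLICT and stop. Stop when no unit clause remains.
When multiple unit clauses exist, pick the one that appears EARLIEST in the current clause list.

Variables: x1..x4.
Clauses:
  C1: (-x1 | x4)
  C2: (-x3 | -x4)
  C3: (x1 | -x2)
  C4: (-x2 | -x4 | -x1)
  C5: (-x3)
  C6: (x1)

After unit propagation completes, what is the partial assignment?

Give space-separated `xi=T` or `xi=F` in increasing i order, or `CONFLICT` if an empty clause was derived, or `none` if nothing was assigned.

Answer: x1=T x2=F x3=F x4=T

Derivation:
unit clause [-3] forces x3=F; simplify:
  satisfied 2 clause(s); 4 remain; assigned so far: [3]
unit clause [1] forces x1=T; simplify:
  drop -1 from [-1, 4] -> [4]
  drop -1 from [-2, -4, -1] -> [-2, -4]
  satisfied 2 clause(s); 2 remain; assigned so far: [1, 3]
unit clause [4] forces x4=T; simplify:
  drop -4 from [-2, -4] -> [-2]
  satisfied 1 clause(s); 1 remain; assigned so far: [1, 3, 4]
unit clause [-2] forces x2=F; simplify:
  satisfied 1 clause(s); 0 remain; assigned so far: [1, 2, 3, 4]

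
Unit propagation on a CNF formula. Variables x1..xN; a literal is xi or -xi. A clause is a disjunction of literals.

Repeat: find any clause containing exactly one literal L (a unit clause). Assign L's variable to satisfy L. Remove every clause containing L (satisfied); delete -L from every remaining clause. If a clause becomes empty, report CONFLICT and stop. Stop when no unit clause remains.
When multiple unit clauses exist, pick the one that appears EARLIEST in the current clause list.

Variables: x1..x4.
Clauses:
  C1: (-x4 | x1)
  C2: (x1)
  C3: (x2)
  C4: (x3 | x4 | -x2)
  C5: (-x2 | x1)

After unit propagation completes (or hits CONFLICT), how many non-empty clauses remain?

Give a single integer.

Answer: 1

Derivation:
unit clause [1] forces x1=T; simplify:
  satisfied 3 clause(s); 2 remain; assigned so far: [1]
unit clause [2] forces x2=T; simplify:
  drop -2 from [3, 4, -2] -> [3, 4]
  satisfied 1 clause(s); 1 remain; assigned so far: [1, 2]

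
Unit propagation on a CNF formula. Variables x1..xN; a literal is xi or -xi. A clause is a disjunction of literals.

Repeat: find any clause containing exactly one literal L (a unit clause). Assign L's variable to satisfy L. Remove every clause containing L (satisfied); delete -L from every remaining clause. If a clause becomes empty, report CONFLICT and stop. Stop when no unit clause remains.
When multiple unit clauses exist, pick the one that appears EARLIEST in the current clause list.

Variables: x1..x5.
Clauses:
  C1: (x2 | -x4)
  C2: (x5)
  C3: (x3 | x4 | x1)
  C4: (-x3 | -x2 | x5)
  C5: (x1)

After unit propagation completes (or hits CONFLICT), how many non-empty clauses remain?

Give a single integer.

unit clause [5] forces x5=T; simplify:
  satisfied 2 clause(s); 3 remain; assigned so far: [5]
unit clause [1] forces x1=T; simplify:
  satisfied 2 clause(s); 1 remain; assigned so far: [1, 5]

Answer: 1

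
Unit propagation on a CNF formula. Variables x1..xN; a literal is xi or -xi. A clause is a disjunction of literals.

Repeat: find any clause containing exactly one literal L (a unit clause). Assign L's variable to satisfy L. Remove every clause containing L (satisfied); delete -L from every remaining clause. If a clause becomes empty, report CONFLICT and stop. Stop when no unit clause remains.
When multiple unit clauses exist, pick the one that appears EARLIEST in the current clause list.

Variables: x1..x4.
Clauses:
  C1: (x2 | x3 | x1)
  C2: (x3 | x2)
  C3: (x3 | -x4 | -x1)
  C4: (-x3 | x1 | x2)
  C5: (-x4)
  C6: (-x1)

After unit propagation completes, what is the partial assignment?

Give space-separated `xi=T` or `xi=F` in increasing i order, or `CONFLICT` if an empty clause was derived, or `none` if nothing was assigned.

Answer: x1=F x4=F

Derivation:
unit clause [-4] forces x4=F; simplify:
  satisfied 2 clause(s); 4 remain; assigned so far: [4]
unit clause [-1] forces x1=F; simplify:
  drop 1 from [2, 3, 1] -> [2, 3]
  drop 1 from [-3, 1, 2] -> [-3, 2]
  satisfied 1 clause(s); 3 remain; assigned so far: [1, 4]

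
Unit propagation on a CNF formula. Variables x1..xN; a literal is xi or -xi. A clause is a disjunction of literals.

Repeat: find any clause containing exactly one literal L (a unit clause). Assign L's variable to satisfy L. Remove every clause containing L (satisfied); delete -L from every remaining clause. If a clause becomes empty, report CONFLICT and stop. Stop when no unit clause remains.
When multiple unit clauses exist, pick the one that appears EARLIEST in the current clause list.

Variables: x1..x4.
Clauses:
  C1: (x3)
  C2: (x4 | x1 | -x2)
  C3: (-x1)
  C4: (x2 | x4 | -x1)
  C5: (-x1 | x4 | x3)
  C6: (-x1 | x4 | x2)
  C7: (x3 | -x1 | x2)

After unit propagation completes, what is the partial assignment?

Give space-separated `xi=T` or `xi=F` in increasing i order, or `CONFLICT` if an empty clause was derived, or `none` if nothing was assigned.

Answer: x1=F x3=T

Derivation:
unit clause [3] forces x3=T; simplify:
  satisfied 3 clause(s); 4 remain; assigned so far: [3]
unit clause [-1] forces x1=F; simplify:
  drop 1 from [4, 1, -2] -> [4, -2]
  satisfied 3 clause(s); 1 remain; assigned so far: [1, 3]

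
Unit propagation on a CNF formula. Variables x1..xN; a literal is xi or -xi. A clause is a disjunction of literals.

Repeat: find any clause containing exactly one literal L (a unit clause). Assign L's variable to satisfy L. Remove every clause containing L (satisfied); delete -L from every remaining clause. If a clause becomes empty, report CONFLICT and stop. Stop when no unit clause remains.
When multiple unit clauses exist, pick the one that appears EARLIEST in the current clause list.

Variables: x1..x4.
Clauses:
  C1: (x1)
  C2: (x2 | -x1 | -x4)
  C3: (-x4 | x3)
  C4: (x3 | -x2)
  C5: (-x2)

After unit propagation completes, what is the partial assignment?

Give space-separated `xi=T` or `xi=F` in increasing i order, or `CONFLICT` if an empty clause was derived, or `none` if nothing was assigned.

Answer: x1=T x2=F x4=F

Derivation:
unit clause [1] forces x1=T; simplify:
  drop -1 from [2, -1, -4] -> [2, -4]
  satisfied 1 clause(s); 4 remain; assigned so far: [1]
unit clause [-2] forces x2=F; simplify:
  drop 2 from [2, -4] -> [-4]
  satisfied 2 clause(s); 2 remain; assigned so far: [1, 2]
unit clause [-4] forces x4=F; simplify:
  satisfied 2 clause(s); 0 remain; assigned so far: [1, 2, 4]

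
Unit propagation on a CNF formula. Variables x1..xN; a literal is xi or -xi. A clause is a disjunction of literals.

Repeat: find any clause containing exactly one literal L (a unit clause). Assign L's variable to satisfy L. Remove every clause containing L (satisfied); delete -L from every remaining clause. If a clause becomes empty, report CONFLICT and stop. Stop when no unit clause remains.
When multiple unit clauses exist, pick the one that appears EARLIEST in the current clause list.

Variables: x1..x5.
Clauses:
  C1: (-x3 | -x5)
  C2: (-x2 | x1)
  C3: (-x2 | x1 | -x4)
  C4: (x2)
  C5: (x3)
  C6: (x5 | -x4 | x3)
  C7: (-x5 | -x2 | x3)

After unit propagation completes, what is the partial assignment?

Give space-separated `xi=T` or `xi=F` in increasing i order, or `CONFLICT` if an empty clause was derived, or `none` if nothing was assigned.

Answer: x1=T x2=T x3=T x5=F

Derivation:
unit clause [2] forces x2=T; simplify:
  drop -2 from [-2, 1] -> [1]
  drop -2 from [-2, 1, -4] -> [1, -4]
  drop -2 from [-5, -2, 3] -> [-5, 3]
  satisfied 1 clause(s); 6 remain; assigned so far: [2]
unit clause [1] forces x1=T; simplify:
  satisfied 2 clause(s); 4 remain; assigned so far: [1, 2]
unit clause [3] forces x3=T; simplify:
  drop -3 from [-3, -5] -> [-5]
  satisfied 3 clause(s); 1 remain; assigned so far: [1, 2, 3]
unit clause [-5] forces x5=F; simplify:
  satisfied 1 clause(s); 0 remain; assigned so far: [1, 2, 3, 5]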